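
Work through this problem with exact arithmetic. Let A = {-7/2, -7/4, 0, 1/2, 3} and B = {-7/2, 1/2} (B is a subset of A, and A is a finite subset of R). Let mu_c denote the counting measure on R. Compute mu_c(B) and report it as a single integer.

Counting measure assigns mu_c(E) = |E| (number of elements) when E is finite.
B has 2 element(s), so mu_c(B) = 2.

2


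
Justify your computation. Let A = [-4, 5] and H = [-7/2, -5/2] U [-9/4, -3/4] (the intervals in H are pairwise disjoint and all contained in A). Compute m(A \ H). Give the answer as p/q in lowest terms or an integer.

The ambient interval has length m(A) = 5 - (-4) = 9.
Since the holes are disjoint and sit inside A, by finite additivity
  m(H) = sum_i (b_i - a_i), and m(A \ H) = m(A) - m(H).
Computing the hole measures:
  m(H_1) = -5/2 - (-7/2) = 1.
  m(H_2) = -3/4 - (-9/4) = 3/2.
Summed: m(H) = 1 + 3/2 = 5/2.
So m(A \ H) = 9 - 5/2 = 13/2.

13/2


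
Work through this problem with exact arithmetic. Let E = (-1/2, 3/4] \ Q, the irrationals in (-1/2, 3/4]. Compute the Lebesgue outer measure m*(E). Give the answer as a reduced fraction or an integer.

The interval I = (-1/2, 3/4] has m(I) = 3/4 - (-1/2) = 5/4 (endpoints are measure-zero, so open/closed/half-open agree). Write I = (I cap Q) u (I \ Q). The rationals in I are countable, so m*(I cap Q) = 0 (cover each rational by intervals whose total length is arbitrarily small). By countable subadditivity m*(I) <= m*(I cap Q) + m*(I \ Q), hence m*(I \ Q) >= m(I) = 5/4. The reverse inequality m*(I \ Q) <= m*(I) = 5/4 is trivial since (I \ Q) is a subset of I. Therefore m*(I \ Q) = 5/4.

5/4


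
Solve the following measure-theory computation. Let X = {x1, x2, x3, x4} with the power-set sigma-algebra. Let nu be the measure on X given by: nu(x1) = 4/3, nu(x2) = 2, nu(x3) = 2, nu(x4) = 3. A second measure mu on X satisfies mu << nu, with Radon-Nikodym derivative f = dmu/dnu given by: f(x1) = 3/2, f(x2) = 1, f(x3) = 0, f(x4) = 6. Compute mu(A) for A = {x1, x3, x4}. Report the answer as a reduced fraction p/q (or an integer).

By the defining property of the Radon-Nikodym derivative, for every measurable set A,
  mu(A) = integral_A f dnu.
Since nu is a discrete measure concentrated on the atoms of X, the integral over A reduces to the sum
  mu(A) = sum_{x in A} f(x) * nu({x}).
Computing each term:
  x1: f(x1) * nu(x1) = 3/2 * 4/3 = 2.
  x3: f(x3) * nu(x3) = 0 * 2 = 0.
  x4: f(x4) * nu(x4) = 6 * 3 = 18.
Summing: mu(A) = 2 + 0 + 18 = 20.

20


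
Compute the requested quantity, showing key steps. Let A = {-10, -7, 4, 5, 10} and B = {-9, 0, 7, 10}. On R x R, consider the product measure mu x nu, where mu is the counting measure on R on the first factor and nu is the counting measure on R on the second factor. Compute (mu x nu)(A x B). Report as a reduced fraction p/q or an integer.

For a measurable rectangle A x B, the product measure satisfies
  (mu x nu)(A x B) = mu(A) * nu(B).
  mu(A) = 5.
  nu(B) = 4.
  (mu x nu)(A x B) = 5 * 4 = 20.

20


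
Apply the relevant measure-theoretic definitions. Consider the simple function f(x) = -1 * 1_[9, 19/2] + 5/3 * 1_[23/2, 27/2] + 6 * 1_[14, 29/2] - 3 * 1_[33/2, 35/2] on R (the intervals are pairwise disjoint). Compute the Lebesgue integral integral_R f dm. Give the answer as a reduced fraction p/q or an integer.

For a simple function f = sum_i c_i * 1_{A_i} with disjoint A_i,
  integral f dm = sum_i c_i * m(A_i).
Lengths of the A_i:
  m(A_1) = 19/2 - 9 = 1/2.
  m(A_2) = 27/2 - 23/2 = 2.
  m(A_3) = 29/2 - 14 = 1/2.
  m(A_4) = 35/2 - 33/2 = 1.
Contributions c_i * m(A_i):
  (-1) * (1/2) = -1/2.
  (5/3) * (2) = 10/3.
  (6) * (1/2) = 3.
  (-3) * (1) = -3.
Total: -1/2 + 10/3 + 3 - 3 = 17/6.

17/6


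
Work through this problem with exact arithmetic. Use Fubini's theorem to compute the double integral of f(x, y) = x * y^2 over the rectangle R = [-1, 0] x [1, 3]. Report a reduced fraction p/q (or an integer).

f(x, y) is a tensor product of a function of x and a function of y, and both factors are bounded continuous (hence Lebesgue integrable) on the rectangle, so Fubini's theorem applies:
  integral_R f d(m x m) = (integral_a1^b1 x dx) * (integral_a2^b2 y^2 dy).
Inner integral in x: integral_{-1}^{0} x dx = (0^2 - (-1)^2)/2
  = -1/2.
Inner integral in y: integral_{1}^{3} y^2 dy = (3^3 - 1^3)/3
  = 26/3.
Product: (-1/2) * (26/3) = -13/3.

-13/3


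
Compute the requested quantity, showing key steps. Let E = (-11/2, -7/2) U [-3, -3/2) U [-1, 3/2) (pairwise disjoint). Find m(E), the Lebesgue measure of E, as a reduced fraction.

For pairwise disjoint intervals, m(union_i I_i) = sum_i m(I_i),
and m is invariant under swapping open/closed endpoints (single points have measure 0).
So m(E) = sum_i (b_i - a_i).
  I_1 has length -7/2 - (-11/2) = 2.
  I_2 has length -3/2 - (-3) = 3/2.
  I_3 has length 3/2 - (-1) = 5/2.
Summing:
  m(E) = 2 + 3/2 + 5/2 = 6.

6


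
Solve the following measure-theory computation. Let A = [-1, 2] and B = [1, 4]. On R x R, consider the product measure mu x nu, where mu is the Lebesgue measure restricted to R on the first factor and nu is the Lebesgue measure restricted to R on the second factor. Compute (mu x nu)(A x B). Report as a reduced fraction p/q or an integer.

For a measurable rectangle A x B, the product measure satisfies
  (mu x nu)(A x B) = mu(A) * nu(B).
  mu(A) = 3.
  nu(B) = 3.
  (mu x nu)(A x B) = 3 * 3 = 9.

9


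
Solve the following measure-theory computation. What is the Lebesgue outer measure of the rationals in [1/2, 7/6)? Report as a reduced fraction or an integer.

The set Q cap [1/2, 7/6) is countable (a subset of the countable set Q). Lebesgue outer measure of any countable set is 0: each singleton {q} has m*({q}) = 0, and by countable subadditivity m*(union_k {q_k}) <= sum_k m*({q_k}) = sum_k 0 = 0. The reverse inequality m*(E) >= 0 is automatic. So m*(Q cap [1/2, 7/6)) = 0.

0


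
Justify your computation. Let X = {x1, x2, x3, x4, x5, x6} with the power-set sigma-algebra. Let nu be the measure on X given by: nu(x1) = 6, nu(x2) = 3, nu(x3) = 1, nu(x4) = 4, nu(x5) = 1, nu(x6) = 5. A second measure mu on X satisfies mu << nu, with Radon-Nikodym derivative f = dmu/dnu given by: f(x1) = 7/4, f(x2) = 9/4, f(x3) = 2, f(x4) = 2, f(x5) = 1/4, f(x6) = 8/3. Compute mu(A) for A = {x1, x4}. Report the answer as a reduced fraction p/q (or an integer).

By the defining property of the Radon-Nikodym derivative, for every measurable set A,
  mu(A) = integral_A f dnu.
Since nu is a discrete measure concentrated on the atoms of X, the integral over A reduces to the sum
  mu(A) = sum_{x in A} f(x) * nu({x}).
Computing each term:
  x1: f(x1) * nu(x1) = 7/4 * 6 = 21/2.
  x4: f(x4) * nu(x4) = 2 * 4 = 8.
Summing: mu(A) = 21/2 + 8 = 37/2.

37/2


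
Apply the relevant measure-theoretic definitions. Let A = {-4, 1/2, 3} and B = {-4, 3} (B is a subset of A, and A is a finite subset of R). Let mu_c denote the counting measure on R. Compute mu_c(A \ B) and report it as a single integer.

Counting measure assigns mu_c(E) = |E| (number of elements) when E is finite. For B subset A, A \ B is the set of elements of A not in B, so |A \ B| = |A| - |B|.
|A| = 3, |B| = 2, so mu_c(A \ B) = 3 - 2 = 1.

1


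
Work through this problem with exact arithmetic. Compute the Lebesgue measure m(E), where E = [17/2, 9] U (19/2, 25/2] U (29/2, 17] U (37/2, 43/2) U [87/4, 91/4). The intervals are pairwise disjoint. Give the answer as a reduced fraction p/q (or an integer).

For pairwise disjoint intervals, m(union_i I_i) = sum_i m(I_i),
and m is invariant under swapping open/closed endpoints (single points have measure 0).
So m(E) = sum_i (b_i - a_i).
  I_1 has length 9 - 17/2 = 1/2.
  I_2 has length 25/2 - 19/2 = 3.
  I_3 has length 17 - 29/2 = 5/2.
  I_4 has length 43/2 - 37/2 = 3.
  I_5 has length 91/4 - 87/4 = 1.
Summing:
  m(E) = 1/2 + 3 + 5/2 + 3 + 1 = 10.

10


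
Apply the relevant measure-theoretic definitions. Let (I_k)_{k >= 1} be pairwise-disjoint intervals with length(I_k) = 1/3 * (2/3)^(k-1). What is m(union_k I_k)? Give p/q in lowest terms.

By countable additivity of the Lebesgue measure on pairwise disjoint measurable sets,
  m(union_{k >= 1} I_k) = sum_{k >= 1} m(I_k) = sum_{k >= 1} a * r^(k-1),
  with a = 1/3 and r = 2/3.
Since 0 < r = 2/3 < 1, the geometric series converges:
  sum_{k >= 1} a * r^(k-1) = a / (1 - r).
  = 1/3 / (1 - 2/3)
  = 1/3 / (1/3)
  = 1.

1


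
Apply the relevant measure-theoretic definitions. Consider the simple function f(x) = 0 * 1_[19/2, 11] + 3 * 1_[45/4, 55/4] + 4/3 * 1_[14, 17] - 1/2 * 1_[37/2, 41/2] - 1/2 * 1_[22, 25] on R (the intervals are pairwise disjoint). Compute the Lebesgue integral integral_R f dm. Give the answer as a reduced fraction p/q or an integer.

For a simple function f = sum_i c_i * 1_{A_i} with disjoint A_i,
  integral f dm = sum_i c_i * m(A_i).
Lengths of the A_i:
  m(A_1) = 11 - 19/2 = 3/2.
  m(A_2) = 55/4 - 45/4 = 5/2.
  m(A_3) = 17 - 14 = 3.
  m(A_4) = 41/2 - 37/2 = 2.
  m(A_5) = 25 - 22 = 3.
Contributions c_i * m(A_i):
  (0) * (3/2) = 0.
  (3) * (5/2) = 15/2.
  (4/3) * (3) = 4.
  (-1/2) * (2) = -1.
  (-1/2) * (3) = -3/2.
Total: 0 + 15/2 + 4 - 1 - 3/2 = 9.

9


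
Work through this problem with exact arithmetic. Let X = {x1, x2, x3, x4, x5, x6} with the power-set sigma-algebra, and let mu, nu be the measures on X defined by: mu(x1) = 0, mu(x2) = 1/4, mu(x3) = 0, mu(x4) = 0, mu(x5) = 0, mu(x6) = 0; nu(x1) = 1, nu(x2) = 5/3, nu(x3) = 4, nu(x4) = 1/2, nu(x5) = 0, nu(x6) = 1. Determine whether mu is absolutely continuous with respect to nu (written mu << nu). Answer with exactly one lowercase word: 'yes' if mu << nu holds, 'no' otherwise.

mu << nu means: every nu-null measurable set is also mu-null; equivalently, for every atom x, if nu({x}) = 0 then mu({x}) = 0.
Checking each atom:
  x1: nu = 1 > 0 -> no constraint.
  x2: nu = 5/3 > 0 -> no constraint.
  x3: nu = 4 > 0 -> no constraint.
  x4: nu = 1/2 > 0 -> no constraint.
  x5: nu = 0, mu = 0 -> consistent with mu << nu.
  x6: nu = 1 > 0 -> no constraint.
No atom violates the condition. Therefore mu << nu.

yes


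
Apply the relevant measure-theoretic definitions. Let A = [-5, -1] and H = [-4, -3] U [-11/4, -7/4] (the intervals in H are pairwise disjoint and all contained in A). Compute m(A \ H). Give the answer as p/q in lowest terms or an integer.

The ambient interval has length m(A) = -1 - (-5) = 4.
Since the holes are disjoint and sit inside A, by finite additivity
  m(H) = sum_i (b_i - a_i), and m(A \ H) = m(A) - m(H).
Computing the hole measures:
  m(H_1) = -3 - (-4) = 1.
  m(H_2) = -7/4 - (-11/4) = 1.
Summed: m(H) = 1 + 1 = 2.
So m(A \ H) = 4 - 2 = 2.

2


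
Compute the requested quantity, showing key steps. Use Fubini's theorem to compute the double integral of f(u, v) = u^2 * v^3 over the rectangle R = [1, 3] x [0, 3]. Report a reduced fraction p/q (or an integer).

f(u, v) is a tensor product of a function of u and a function of v, and both factors are bounded continuous (hence Lebesgue integrable) on the rectangle, so Fubini's theorem applies:
  integral_R f d(m x m) = (integral_a1^b1 u^2 du) * (integral_a2^b2 v^3 dv).
Inner integral in u: integral_{1}^{3} u^2 du = (3^3 - 1^3)/3
  = 26/3.
Inner integral in v: integral_{0}^{3} v^3 dv = (3^4 - 0^4)/4
  = 81/4.
Product: (26/3) * (81/4) = 351/2.

351/2


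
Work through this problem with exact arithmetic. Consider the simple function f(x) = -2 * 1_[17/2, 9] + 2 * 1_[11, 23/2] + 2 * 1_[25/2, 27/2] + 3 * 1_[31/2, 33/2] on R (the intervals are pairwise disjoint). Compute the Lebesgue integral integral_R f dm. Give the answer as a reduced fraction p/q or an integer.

For a simple function f = sum_i c_i * 1_{A_i} with disjoint A_i,
  integral f dm = sum_i c_i * m(A_i).
Lengths of the A_i:
  m(A_1) = 9 - 17/2 = 1/2.
  m(A_2) = 23/2 - 11 = 1/2.
  m(A_3) = 27/2 - 25/2 = 1.
  m(A_4) = 33/2 - 31/2 = 1.
Contributions c_i * m(A_i):
  (-2) * (1/2) = -1.
  (2) * (1/2) = 1.
  (2) * (1) = 2.
  (3) * (1) = 3.
Total: -1 + 1 + 2 + 3 = 5.

5


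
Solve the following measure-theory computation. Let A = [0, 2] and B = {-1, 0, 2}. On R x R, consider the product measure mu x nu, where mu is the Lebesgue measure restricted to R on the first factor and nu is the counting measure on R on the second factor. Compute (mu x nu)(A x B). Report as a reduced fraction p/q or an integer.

For a measurable rectangle A x B, the product measure satisfies
  (mu x nu)(A x B) = mu(A) * nu(B).
  mu(A) = 2.
  nu(B) = 3.
  (mu x nu)(A x B) = 2 * 3 = 6.

6


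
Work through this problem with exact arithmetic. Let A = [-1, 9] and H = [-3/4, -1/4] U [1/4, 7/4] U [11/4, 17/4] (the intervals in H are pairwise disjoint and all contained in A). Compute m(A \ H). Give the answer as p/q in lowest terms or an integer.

The ambient interval has length m(A) = 9 - (-1) = 10.
Since the holes are disjoint and sit inside A, by finite additivity
  m(H) = sum_i (b_i - a_i), and m(A \ H) = m(A) - m(H).
Computing the hole measures:
  m(H_1) = -1/4 - (-3/4) = 1/2.
  m(H_2) = 7/4 - 1/4 = 3/2.
  m(H_3) = 17/4 - 11/4 = 3/2.
Summed: m(H) = 1/2 + 3/2 + 3/2 = 7/2.
So m(A \ H) = 10 - 7/2 = 13/2.

13/2


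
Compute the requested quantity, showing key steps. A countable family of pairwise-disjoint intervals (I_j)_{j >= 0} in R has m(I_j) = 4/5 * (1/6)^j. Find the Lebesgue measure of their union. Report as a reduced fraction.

By countable additivity of the Lebesgue measure on pairwise disjoint measurable sets,
  m(union_{j >= 0} I_j) = sum_{j >= 0} m(I_j) = sum_{j >= 0} a * r^j,
  with a = 4/5 and r = 1/6.
Since 0 < r = 1/6 < 1, the geometric series converges:
  sum_{j >= 0} a * r^j = a / (1 - r).
  = 4/5 / (1 - 1/6)
  = 4/5 / (5/6)
  = 24/25.

24/25


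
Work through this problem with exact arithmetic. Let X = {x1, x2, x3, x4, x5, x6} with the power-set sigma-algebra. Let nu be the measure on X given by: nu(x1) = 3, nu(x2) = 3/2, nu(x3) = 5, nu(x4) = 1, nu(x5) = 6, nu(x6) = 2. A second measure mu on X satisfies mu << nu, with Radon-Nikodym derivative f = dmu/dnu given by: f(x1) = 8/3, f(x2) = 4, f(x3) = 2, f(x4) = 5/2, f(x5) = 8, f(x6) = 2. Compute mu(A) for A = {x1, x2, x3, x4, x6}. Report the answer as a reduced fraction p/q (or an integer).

By the defining property of the Radon-Nikodym derivative, for every measurable set A,
  mu(A) = integral_A f dnu.
Since nu is a discrete measure concentrated on the atoms of X, the integral over A reduces to the sum
  mu(A) = sum_{x in A} f(x) * nu({x}).
Computing each term:
  x1: f(x1) * nu(x1) = 8/3 * 3 = 8.
  x2: f(x2) * nu(x2) = 4 * 3/2 = 6.
  x3: f(x3) * nu(x3) = 2 * 5 = 10.
  x4: f(x4) * nu(x4) = 5/2 * 1 = 5/2.
  x6: f(x6) * nu(x6) = 2 * 2 = 4.
Summing: mu(A) = 8 + 6 + 10 + 5/2 + 4 = 61/2.

61/2


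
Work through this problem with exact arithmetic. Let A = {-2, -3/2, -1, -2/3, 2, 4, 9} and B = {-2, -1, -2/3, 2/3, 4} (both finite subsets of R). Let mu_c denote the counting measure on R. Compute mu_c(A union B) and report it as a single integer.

Counting measure on a finite set equals cardinality. By inclusion-exclusion, |A union B| = |A| + |B| - |A cap B|.
|A| = 7, |B| = 5, |A cap B| = 4.
So mu_c(A union B) = 7 + 5 - 4 = 8.

8


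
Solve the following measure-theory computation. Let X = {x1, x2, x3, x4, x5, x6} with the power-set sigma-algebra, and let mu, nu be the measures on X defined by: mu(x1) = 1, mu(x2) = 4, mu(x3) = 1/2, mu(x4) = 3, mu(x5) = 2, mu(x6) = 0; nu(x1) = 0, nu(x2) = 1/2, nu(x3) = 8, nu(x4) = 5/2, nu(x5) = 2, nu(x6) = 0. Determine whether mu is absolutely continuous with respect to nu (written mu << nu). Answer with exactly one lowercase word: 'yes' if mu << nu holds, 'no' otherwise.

mu << nu means: every nu-null measurable set is also mu-null; equivalently, for every atom x, if nu({x}) = 0 then mu({x}) = 0.
Checking each atom:
  x1: nu = 0, mu = 1 > 0 -> violates mu << nu.
  x2: nu = 1/2 > 0 -> no constraint.
  x3: nu = 8 > 0 -> no constraint.
  x4: nu = 5/2 > 0 -> no constraint.
  x5: nu = 2 > 0 -> no constraint.
  x6: nu = 0, mu = 0 -> consistent with mu << nu.
The atom(s) x1 violate the condition (nu = 0 but mu > 0). Therefore mu is NOT absolutely continuous w.r.t. nu.

no


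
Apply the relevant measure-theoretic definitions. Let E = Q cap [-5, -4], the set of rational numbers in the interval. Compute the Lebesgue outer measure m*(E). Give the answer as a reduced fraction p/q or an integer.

Q cap [-5, -4] is countable; list its elements as q_1, q_2, ... . Fix eps > 0 and cover the k-th point by an interval of length eps * 2^(-k). The cover has total length eps * sum_{k>=1} 2^(-k) = eps, so by definition of outer measure m*(Q cap [-5, -4]) <= eps. Since eps was arbitrary and m* >= 0, the outer measure is 0.

0


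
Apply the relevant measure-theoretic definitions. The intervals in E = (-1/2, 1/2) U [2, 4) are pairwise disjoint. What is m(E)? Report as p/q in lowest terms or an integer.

For pairwise disjoint intervals, m(union_i I_i) = sum_i m(I_i),
and m is invariant under swapping open/closed endpoints (single points have measure 0).
So m(E) = sum_i (b_i - a_i).
  I_1 has length 1/2 - (-1/2) = 1.
  I_2 has length 4 - 2 = 2.
Summing:
  m(E) = 1 + 2 = 3.

3


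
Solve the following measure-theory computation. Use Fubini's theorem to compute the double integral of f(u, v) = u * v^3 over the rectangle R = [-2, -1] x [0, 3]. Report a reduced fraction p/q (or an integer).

f(u, v) is a tensor product of a function of u and a function of v, and both factors are bounded continuous (hence Lebesgue integrable) on the rectangle, so Fubini's theorem applies:
  integral_R f d(m x m) = (integral_a1^b1 u du) * (integral_a2^b2 v^3 dv).
Inner integral in u: integral_{-2}^{-1} u du = ((-1)^2 - (-2)^2)/2
  = -3/2.
Inner integral in v: integral_{0}^{3} v^3 dv = (3^4 - 0^4)/4
  = 81/4.
Product: (-3/2) * (81/4) = -243/8.

-243/8


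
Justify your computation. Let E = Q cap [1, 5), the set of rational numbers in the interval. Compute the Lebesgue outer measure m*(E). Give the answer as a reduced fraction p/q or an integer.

E = Q cap [1, 5) is a subset of Q, which is countable. Enumerate Q = {q_1, q_2, ...}; for any eps > 0, cover q_k by the open interval (q_k - eps/2^(k+1), q_k + eps/2^(k+1)), of length eps/2^k. The total cover length is sum_{k>=1} eps/2^k = eps. Hence m*(E) <= m*(Q) <= eps for every eps > 0, and since outer measure is non-negative, m*(E) = 0.

0


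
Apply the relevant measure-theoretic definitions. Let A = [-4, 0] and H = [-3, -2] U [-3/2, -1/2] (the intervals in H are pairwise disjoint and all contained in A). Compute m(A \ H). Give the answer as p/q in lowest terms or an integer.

The ambient interval has length m(A) = 0 - (-4) = 4.
Since the holes are disjoint and sit inside A, by finite additivity
  m(H) = sum_i (b_i - a_i), and m(A \ H) = m(A) - m(H).
Computing the hole measures:
  m(H_1) = -2 - (-3) = 1.
  m(H_2) = -1/2 - (-3/2) = 1.
Summed: m(H) = 1 + 1 = 2.
So m(A \ H) = 4 - 2 = 2.

2


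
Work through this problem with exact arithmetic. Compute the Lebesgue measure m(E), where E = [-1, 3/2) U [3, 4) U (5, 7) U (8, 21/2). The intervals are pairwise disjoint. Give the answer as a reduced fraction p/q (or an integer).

For pairwise disjoint intervals, m(union_i I_i) = sum_i m(I_i),
and m is invariant under swapping open/closed endpoints (single points have measure 0).
So m(E) = sum_i (b_i - a_i).
  I_1 has length 3/2 - (-1) = 5/2.
  I_2 has length 4 - 3 = 1.
  I_3 has length 7 - 5 = 2.
  I_4 has length 21/2 - 8 = 5/2.
Summing:
  m(E) = 5/2 + 1 + 2 + 5/2 = 8.

8


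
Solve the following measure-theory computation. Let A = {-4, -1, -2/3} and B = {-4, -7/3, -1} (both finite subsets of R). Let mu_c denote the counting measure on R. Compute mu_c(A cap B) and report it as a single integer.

Counting measure on a finite set equals cardinality. mu_c(A cap B) = |A cap B| (elements appearing in both).
Enumerating the elements of A that also lie in B gives 2 element(s).
So mu_c(A cap B) = 2.

2


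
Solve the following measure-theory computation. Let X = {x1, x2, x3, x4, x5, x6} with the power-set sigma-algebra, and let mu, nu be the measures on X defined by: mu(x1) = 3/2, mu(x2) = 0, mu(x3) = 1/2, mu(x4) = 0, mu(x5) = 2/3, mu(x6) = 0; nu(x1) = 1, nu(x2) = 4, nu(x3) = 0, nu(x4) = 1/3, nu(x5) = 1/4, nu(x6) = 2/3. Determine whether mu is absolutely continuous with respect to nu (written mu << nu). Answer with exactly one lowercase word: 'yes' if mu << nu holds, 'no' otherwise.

mu << nu means: every nu-null measurable set is also mu-null; equivalently, for every atom x, if nu({x}) = 0 then mu({x}) = 0.
Checking each atom:
  x1: nu = 1 > 0 -> no constraint.
  x2: nu = 4 > 0 -> no constraint.
  x3: nu = 0, mu = 1/2 > 0 -> violates mu << nu.
  x4: nu = 1/3 > 0 -> no constraint.
  x5: nu = 1/4 > 0 -> no constraint.
  x6: nu = 2/3 > 0 -> no constraint.
The atom(s) x3 violate the condition (nu = 0 but mu > 0). Therefore mu is NOT absolutely continuous w.r.t. nu.

no


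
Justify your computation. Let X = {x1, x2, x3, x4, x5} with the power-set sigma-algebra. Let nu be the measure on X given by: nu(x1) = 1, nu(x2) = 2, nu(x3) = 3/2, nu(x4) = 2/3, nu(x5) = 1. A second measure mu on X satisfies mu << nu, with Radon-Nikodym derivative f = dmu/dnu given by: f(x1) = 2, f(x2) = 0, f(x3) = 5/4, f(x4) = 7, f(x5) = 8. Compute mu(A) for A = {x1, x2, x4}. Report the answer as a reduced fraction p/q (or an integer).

By the defining property of the Radon-Nikodym derivative, for every measurable set A,
  mu(A) = integral_A f dnu.
Since nu is a discrete measure concentrated on the atoms of X, the integral over A reduces to the sum
  mu(A) = sum_{x in A} f(x) * nu({x}).
Computing each term:
  x1: f(x1) * nu(x1) = 2 * 1 = 2.
  x2: f(x2) * nu(x2) = 0 * 2 = 0.
  x4: f(x4) * nu(x4) = 7 * 2/3 = 14/3.
Summing: mu(A) = 2 + 0 + 14/3 = 20/3.

20/3


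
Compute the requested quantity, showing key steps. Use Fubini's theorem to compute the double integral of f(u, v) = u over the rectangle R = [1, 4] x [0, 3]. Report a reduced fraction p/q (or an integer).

f(u, v) is a tensor product of a function of u and a function of v, and both factors are bounded continuous (hence Lebesgue integrable) on the rectangle, so Fubini's theorem applies:
  integral_R f d(m x m) = (integral_a1^b1 u du) * (integral_a2^b2 1 dv).
Inner integral in u: integral_{1}^{4} u du = (4^2 - 1^2)/2
  = 15/2.
Inner integral in v: integral_{0}^{3} 1 dv = (3^1 - 0^1)/1
  = 3.
Product: (15/2) * (3) = 45/2.

45/2


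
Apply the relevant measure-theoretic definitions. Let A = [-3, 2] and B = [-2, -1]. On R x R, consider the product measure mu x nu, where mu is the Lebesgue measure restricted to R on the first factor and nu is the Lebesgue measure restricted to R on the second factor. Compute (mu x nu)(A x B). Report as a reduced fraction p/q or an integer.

For a measurable rectangle A x B, the product measure satisfies
  (mu x nu)(A x B) = mu(A) * nu(B).
  mu(A) = 5.
  nu(B) = 1.
  (mu x nu)(A x B) = 5 * 1 = 5.

5


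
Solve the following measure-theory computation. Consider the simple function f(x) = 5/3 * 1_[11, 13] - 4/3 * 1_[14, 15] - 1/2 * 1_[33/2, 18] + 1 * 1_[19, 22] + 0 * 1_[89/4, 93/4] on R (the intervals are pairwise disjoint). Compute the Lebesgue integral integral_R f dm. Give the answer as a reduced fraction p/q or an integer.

For a simple function f = sum_i c_i * 1_{A_i} with disjoint A_i,
  integral f dm = sum_i c_i * m(A_i).
Lengths of the A_i:
  m(A_1) = 13 - 11 = 2.
  m(A_2) = 15 - 14 = 1.
  m(A_3) = 18 - 33/2 = 3/2.
  m(A_4) = 22 - 19 = 3.
  m(A_5) = 93/4 - 89/4 = 1.
Contributions c_i * m(A_i):
  (5/3) * (2) = 10/3.
  (-4/3) * (1) = -4/3.
  (-1/2) * (3/2) = -3/4.
  (1) * (3) = 3.
  (0) * (1) = 0.
Total: 10/3 - 4/3 - 3/4 + 3 + 0 = 17/4.

17/4


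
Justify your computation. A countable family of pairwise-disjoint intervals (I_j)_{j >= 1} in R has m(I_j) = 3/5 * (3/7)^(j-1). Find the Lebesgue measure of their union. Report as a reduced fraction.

By countable additivity of the Lebesgue measure on pairwise disjoint measurable sets,
  m(union_{j >= 1} I_j) = sum_{j >= 1} m(I_j) = sum_{j >= 1} a * r^(j-1),
  with a = 3/5 and r = 3/7.
Since 0 < r = 3/7 < 1, the geometric series converges:
  sum_{j >= 1} a * r^(j-1) = a / (1 - r).
  = 3/5 / (1 - 3/7)
  = 3/5 / (4/7)
  = 21/20.

21/20


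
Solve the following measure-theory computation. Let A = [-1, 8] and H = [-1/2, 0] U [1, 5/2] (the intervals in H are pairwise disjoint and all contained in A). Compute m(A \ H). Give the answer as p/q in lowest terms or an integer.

The ambient interval has length m(A) = 8 - (-1) = 9.
Since the holes are disjoint and sit inside A, by finite additivity
  m(H) = sum_i (b_i - a_i), and m(A \ H) = m(A) - m(H).
Computing the hole measures:
  m(H_1) = 0 - (-1/2) = 1/2.
  m(H_2) = 5/2 - 1 = 3/2.
Summed: m(H) = 1/2 + 3/2 = 2.
So m(A \ H) = 9 - 2 = 7.

7


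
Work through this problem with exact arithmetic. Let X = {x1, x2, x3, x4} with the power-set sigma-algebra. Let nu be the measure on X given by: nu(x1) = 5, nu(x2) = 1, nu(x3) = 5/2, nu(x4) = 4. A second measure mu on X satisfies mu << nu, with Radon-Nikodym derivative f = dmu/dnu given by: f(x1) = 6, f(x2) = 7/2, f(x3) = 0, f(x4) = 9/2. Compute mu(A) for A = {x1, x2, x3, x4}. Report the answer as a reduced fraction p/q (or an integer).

By the defining property of the Radon-Nikodym derivative, for every measurable set A,
  mu(A) = integral_A f dnu.
Since nu is a discrete measure concentrated on the atoms of X, the integral over A reduces to the sum
  mu(A) = sum_{x in A} f(x) * nu({x}).
Computing each term:
  x1: f(x1) * nu(x1) = 6 * 5 = 30.
  x2: f(x2) * nu(x2) = 7/2 * 1 = 7/2.
  x3: f(x3) * nu(x3) = 0 * 5/2 = 0.
  x4: f(x4) * nu(x4) = 9/2 * 4 = 18.
Summing: mu(A) = 30 + 7/2 + 0 + 18 = 103/2.

103/2


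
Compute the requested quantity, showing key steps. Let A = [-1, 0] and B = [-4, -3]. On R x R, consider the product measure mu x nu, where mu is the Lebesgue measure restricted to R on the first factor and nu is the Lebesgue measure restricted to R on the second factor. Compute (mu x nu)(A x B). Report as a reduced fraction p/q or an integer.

For a measurable rectangle A x B, the product measure satisfies
  (mu x nu)(A x B) = mu(A) * nu(B).
  mu(A) = 1.
  nu(B) = 1.
  (mu x nu)(A x B) = 1 * 1 = 1.

1


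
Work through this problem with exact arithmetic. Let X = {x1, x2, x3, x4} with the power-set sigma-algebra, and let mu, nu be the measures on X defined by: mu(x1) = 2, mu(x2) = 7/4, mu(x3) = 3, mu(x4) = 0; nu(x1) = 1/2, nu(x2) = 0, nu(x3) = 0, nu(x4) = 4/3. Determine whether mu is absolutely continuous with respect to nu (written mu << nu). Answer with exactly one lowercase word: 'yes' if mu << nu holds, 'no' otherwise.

mu << nu means: every nu-null measurable set is also mu-null; equivalently, for every atom x, if nu({x}) = 0 then mu({x}) = 0.
Checking each atom:
  x1: nu = 1/2 > 0 -> no constraint.
  x2: nu = 0, mu = 7/4 > 0 -> violates mu << nu.
  x3: nu = 0, mu = 3 > 0 -> violates mu << nu.
  x4: nu = 4/3 > 0 -> no constraint.
The atom(s) x2, x3 violate the condition (nu = 0 but mu > 0). Therefore mu is NOT absolutely continuous w.r.t. nu.

no


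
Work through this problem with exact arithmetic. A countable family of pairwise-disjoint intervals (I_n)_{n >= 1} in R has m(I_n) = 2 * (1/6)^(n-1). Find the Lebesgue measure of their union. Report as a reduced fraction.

By countable additivity of the Lebesgue measure on pairwise disjoint measurable sets,
  m(union_{n >= 1} I_n) = sum_{n >= 1} m(I_n) = sum_{n >= 1} a * r^(n-1),
  with a = 2 and r = 1/6.
Since 0 < r = 1/6 < 1, the geometric series converges:
  sum_{n >= 1} a * r^(n-1) = a / (1 - r).
  = 2 / (1 - 1/6)
  = 2 / (5/6)
  = 12/5.

12/5


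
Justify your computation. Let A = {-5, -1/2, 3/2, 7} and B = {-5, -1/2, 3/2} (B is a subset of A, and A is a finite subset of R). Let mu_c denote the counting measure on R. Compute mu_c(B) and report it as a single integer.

Counting measure assigns mu_c(E) = |E| (number of elements) when E is finite.
B has 3 element(s), so mu_c(B) = 3.

3


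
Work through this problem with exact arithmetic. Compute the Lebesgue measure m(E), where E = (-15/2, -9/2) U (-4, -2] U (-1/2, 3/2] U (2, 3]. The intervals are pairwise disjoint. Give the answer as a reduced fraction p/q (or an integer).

For pairwise disjoint intervals, m(union_i I_i) = sum_i m(I_i),
and m is invariant under swapping open/closed endpoints (single points have measure 0).
So m(E) = sum_i (b_i - a_i).
  I_1 has length -9/2 - (-15/2) = 3.
  I_2 has length -2 - (-4) = 2.
  I_3 has length 3/2 - (-1/2) = 2.
  I_4 has length 3 - 2 = 1.
Summing:
  m(E) = 3 + 2 + 2 + 1 = 8.

8


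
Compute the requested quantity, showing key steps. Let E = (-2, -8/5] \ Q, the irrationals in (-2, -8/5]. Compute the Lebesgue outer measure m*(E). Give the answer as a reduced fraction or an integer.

The interval I = (-2, -8/5] has m(I) = -8/5 - (-2) = 2/5 (endpoints are measure-zero, so open/closed/half-open agree). Write I = (I cap Q) u (I \ Q). The rationals in I are countable, so m*(I cap Q) = 0 (cover each rational by intervals whose total length is arbitrarily small). By countable subadditivity m*(I) <= m*(I cap Q) + m*(I \ Q), hence m*(I \ Q) >= m(I) = 2/5. The reverse inequality m*(I \ Q) <= m*(I) = 2/5 is trivial since (I \ Q) is a subset of I. Therefore m*(I \ Q) = 2/5.

2/5


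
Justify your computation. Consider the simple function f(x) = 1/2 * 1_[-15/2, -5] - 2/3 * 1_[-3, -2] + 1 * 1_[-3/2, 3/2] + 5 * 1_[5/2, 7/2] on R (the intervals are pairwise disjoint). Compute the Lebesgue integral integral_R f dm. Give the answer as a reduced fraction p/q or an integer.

For a simple function f = sum_i c_i * 1_{A_i} with disjoint A_i,
  integral f dm = sum_i c_i * m(A_i).
Lengths of the A_i:
  m(A_1) = -5 - (-15/2) = 5/2.
  m(A_2) = -2 - (-3) = 1.
  m(A_3) = 3/2 - (-3/2) = 3.
  m(A_4) = 7/2 - 5/2 = 1.
Contributions c_i * m(A_i):
  (1/2) * (5/2) = 5/4.
  (-2/3) * (1) = -2/3.
  (1) * (3) = 3.
  (5) * (1) = 5.
Total: 5/4 - 2/3 + 3 + 5 = 103/12.

103/12


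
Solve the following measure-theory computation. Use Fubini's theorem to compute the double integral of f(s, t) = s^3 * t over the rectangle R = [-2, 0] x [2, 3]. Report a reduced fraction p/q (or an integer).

f(s, t) is a tensor product of a function of s and a function of t, and both factors are bounded continuous (hence Lebesgue integrable) on the rectangle, so Fubini's theorem applies:
  integral_R f d(m x m) = (integral_a1^b1 s^3 ds) * (integral_a2^b2 t dt).
Inner integral in s: integral_{-2}^{0} s^3 ds = (0^4 - (-2)^4)/4
  = -4.
Inner integral in t: integral_{2}^{3} t dt = (3^2 - 2^2)/2
  = 5/2.
Product: (-4) * (5/2) = -10.

-10


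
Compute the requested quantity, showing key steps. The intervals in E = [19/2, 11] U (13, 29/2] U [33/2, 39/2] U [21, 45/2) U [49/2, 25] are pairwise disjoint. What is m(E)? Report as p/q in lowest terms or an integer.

For pairwise disjoint intervals, m(union_i I_i) = sum_i m(I_i),
and m is invariant under swapping open/closed endpoints (single points have measure 0).
So m(E) = sum_i (b_i - a_i).
  I_1 has length 11 - 19/2 = 3/2.
  I_2 has length 29/2 - 13 = 3/2.
  I_3 has length 39/2 - 33/2 = 3.
  I_4 has length 45/2 - 21 = 3/2.
  I_5 has length 25 - 49/2 = 1/2.
Summing:
  m(E) = 3/2 + 3/2 + 3 + 3/2 + 1/2 = 8.

8


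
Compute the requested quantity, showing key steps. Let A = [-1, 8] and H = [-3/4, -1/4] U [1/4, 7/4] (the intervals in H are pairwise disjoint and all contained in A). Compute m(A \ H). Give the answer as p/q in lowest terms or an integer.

The ambient interval has length m(A) = 8 - (-1) = 9.
Since the holes are disjoint and sit inside A, by finite additivity
  m(H) = sum_i (b_i - a_i), and m(A \ H) = m(A) - m(H).
Computing the hole measures:
  m(H_1) = -1/4 - (-3/4) = 1/2.
  m(H_2) = 7/4 - 1/4 = 3/2.
Summed: m(H) = 1/2 + 3/2 = 2.
So m(A \ H) = 9 - 2 = 7.

7


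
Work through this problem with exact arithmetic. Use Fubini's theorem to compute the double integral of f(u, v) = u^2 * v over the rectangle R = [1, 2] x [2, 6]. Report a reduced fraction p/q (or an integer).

f(u, v) is a tensor product of a function of u and a function of v, and both factors are bounded continuous (hence Lebesgue integrable) on the rectangle, so Fubini's theorem applies:
  integral_R f d(m x m) = (integral_a1^b1 u^2 du) * (integral_a2^b2 v dv).
Inner integral in u: integral_{1}^{2} u^2 du = (2^3 - 1^3)/3
  = 7/3.
Inner integral in v: integral_{2}^{6} v dv = (6^2 - 2^2)/2
  = 16.
Product: (7/3) * (16) = 112/3.

112/3


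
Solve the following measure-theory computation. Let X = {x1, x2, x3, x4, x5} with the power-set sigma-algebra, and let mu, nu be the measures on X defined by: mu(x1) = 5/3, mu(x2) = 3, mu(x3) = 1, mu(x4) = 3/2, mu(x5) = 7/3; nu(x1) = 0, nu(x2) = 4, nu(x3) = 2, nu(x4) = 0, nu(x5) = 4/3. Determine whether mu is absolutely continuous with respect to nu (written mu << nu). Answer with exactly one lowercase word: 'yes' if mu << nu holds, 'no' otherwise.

mu << nu means: every nu-null measurable set is also mu-null; equivalently, for every atom x, if nu({x}) = 0 then mu({x}) = 0.
Checking each atom:
  x1: nu = 0, mu = 5/3 > 0 -> violates mu << nu.
  x2: nu = 4 > 0 -> no constraint.
  x3: nu = 2 > 0 -> no constraint.
  x4: nu = 0, mu = 3/2 > 0 -> violates mu << nu.
  x5: nu = 4/3 > 0 -> no constraint.
The atom(s) x1, x4 violate the condition (nu = 0 but mu > 0). Therefore mu is NOT absolutely continuous w.r.t. nu.

no


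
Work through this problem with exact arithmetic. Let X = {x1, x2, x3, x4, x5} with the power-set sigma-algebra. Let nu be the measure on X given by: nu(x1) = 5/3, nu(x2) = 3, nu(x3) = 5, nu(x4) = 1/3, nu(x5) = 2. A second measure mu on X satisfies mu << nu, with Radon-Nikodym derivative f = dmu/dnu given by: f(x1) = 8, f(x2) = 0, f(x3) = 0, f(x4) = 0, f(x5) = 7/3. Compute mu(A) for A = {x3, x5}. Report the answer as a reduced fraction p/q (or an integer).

By the defining property of the Radon-Nikodym derivative, for every measurable set A,
  mu(A) = integral_A f dnu.
Since nu is a discrete measure concentrated on the atoms of X, the integral over A reduces to the sum
  mu(A) = sum_{x in A} f(x) * nu({x}).
Computing each term:
  x3: f(x3) * nu(x3) = 0 * 5 = 0.
  x5: f(x5) * nu(x5) = 7/3 * 2 = 14/3.
Summing: mu(A) = 0 + 14/3 = 14/3.

14/3


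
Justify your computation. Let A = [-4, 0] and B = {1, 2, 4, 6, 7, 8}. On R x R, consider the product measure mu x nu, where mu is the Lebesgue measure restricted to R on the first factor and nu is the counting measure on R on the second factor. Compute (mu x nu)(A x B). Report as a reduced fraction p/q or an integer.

For a measurable rectangle A x B, the product measure satisfies
  (mu x nu)(A x B) = mu(A) * nu(B).
  mu(A) = 4.
  nu(B) = 6.
  (mu x nu)(A x B) = 4 * 6 = 24.

24


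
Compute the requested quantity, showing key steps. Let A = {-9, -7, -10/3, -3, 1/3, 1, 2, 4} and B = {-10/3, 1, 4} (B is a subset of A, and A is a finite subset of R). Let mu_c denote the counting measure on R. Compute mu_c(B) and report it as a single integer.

Counting measure assigns mu_c(E) = |E| (number of elements) when E is finite.
B has 3 element(s), so mu_c(B) = 3.

3


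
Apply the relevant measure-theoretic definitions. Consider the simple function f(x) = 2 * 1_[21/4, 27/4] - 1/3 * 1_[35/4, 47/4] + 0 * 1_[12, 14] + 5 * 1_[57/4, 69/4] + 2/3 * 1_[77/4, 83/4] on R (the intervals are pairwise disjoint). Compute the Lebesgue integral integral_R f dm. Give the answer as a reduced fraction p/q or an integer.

For a simple function f = sum_i c_i * 1_{A_i} with disjoint A_i,
  integral f dm = sum_i c_i * m(A_i).
Lengths of the A_i:
  m(A_1) = 27/4 - 21/4 = 3/2.
  m(A_2) = 47/4 - 35/4 = 3.
  m(A_3) = 14 - 12 = 2.
  m(A_4) = 69/4 - 57/4 = 3.
  m(A_5) = 83/4 - 77/4 = 3/2.
Contributions c_i * m(A_i):
  (2) * (3/2) = 3.
  (-1/3) * (3) = -1.
  (0) * (2) = 0.
  (5) * (3) = 15.
  (2/3) * (3/2) = 1.
Total: 3 - 1 + 0 + 15 + 1 = 18.

18


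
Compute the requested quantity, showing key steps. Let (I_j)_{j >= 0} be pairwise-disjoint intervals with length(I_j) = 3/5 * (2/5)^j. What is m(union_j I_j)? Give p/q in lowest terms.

By countable additivity of the Lebesgue measure on pairwise disjoint measurable sets,
  m(union_{j >= 0} I_j) = sum_{j >= 0} m(I_j) = sum_{j >= 0} a * r^j,
  with a = 3/5 and r = 2/5.
Since 0 < r = 2/5 < 1, the geometric series converges:
  sum_{j >= 0} a * r^j = a / (1 - r).
  = 3/5 / (1 - 2/5)
  = 3/5 / (3/5)
  = 1.

1


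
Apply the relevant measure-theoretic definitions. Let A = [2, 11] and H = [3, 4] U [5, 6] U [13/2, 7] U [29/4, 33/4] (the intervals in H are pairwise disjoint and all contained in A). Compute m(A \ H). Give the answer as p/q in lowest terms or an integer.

The ambient interval has length m(A) = 11 - 2 = 9.
Since the holes are disjoint and sit inside A, by finite additivity
  m(H) = sum_i (b_i - a_i), and m(A \ H) = m(A) - m(H).
Computing the hole measures:
  m(H_1) = 4 - 3 = 1.
  m(H_2) = 6 - 5 = 1.
  m(H_3) = 7 - 13/2 = 1/2.
  m(H_4) = 33/4 - 29/4 = 1.
Summed: m(H) = 1 + 1 + 1/2 + 1 = 7/2.
So m(A \ H) = 9 - 7/2 = 11/2.

11/2


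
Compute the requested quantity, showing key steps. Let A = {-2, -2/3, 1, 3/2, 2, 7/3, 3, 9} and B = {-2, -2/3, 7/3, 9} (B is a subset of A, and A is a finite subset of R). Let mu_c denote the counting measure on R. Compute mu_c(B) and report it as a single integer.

Counting measure assigns mu_c(E) = |E| (number of elements) when E is finite.
B has 4 element(s), so mu_c(B) = 4.

4


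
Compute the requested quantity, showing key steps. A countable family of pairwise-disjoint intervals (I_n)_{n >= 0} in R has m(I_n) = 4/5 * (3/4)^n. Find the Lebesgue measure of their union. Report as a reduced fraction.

By countable additivity of the Lebesgue measure on pairwise disjoint measurable sets,
  m(union_{n >= 0} I_n) = sum_{n >= 0} m(I_n) = sum_{n >= 0} a * r^n,
  with a = 4/5 and r = 3/4.
Since 0 < r = 3/4 < 1, the geometric series converges:
  sum_{n >= 0} a * r^n = a / (1 - r).
  = 4/5 / (1 - 3/4)
  = 4/5 / (1/4)
  = 16/5.

16/5


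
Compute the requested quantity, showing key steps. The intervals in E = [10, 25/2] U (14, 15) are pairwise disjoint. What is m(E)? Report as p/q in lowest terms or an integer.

For pairwise disjoint intervals, m(union_i I_i) = sum_i m(I_i),
and m is invariant under swapping open/closed endpoints (single points have measure 0).
So m(E) = sum_i (b_i - a_i).
  I_1 has length 25/2 - 10 = 5/2.
  I_2 has length 15 - 14 = 1.
Summing:
  m(E) = 5/2 + 1 = 7/2.

7/2


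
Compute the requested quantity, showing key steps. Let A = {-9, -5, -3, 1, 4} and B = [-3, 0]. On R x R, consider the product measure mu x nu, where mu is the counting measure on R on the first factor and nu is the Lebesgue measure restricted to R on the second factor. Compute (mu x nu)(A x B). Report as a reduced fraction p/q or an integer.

For a measurable rectangle A x B, the product measure satisfies
  (mu x nu)(A x B) = mu(A) * nu(B).
  mu(A) = 5.
  nu(B) = 3.
  (mu x nu)(A x B) = 5 * 3 = 15.

15


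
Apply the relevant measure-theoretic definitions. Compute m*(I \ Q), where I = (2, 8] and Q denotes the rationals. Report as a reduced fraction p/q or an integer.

The interval I = (2, 8] has m(I) = 8 - 2 = 6 (endpoints are measure-zero, so open/closed/half-open agree). Write I = (I cap Q) u (I \ Q). The rationals in I are countable, so m*(I cap Q) = 0 (cover each rational by intervals whose total length is arbitrarily small). By countable subadditivity m*(I) <= m*(I cap Q) + m*(I \ Q), hence m*(I \ Q) >= m(I) = 6. The reverse inequality m*(I \ Q) <= m*(I) = 6 is trivial since (I \ Q) is a subset of I. Therefore m*(I \ Q) = 6.

6


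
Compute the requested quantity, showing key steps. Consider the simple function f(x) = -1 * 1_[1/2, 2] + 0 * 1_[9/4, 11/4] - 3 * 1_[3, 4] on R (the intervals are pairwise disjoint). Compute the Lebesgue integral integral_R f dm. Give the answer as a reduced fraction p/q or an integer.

For a simple function f = sum_i c_i * 1_{A_i} with disjoint A_i,
  integral f dm = sum_i c_i * m(A_i).
Lengths of the A_i:
  m(A_1) = 2 - 1/2 = 3/2.
  m(A_2) = 11/4 - 9/4 = 1/2.
  m(A_3) = 4 - 3 = 1.
Contributions c_i * m(A_i):
  (-1) * (3/2) = -3/2.
  (0) * (1/2) = 0.
  (-3) * (1) = -3.
Total: -3/2 + 0 - 3 = -9/2.

-9/2
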